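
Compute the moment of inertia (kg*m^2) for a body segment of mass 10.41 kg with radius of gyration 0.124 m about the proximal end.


I = m * k^2
I = 10.41 * 0.124^2
k^2 = 0.0154
I = 0.1601


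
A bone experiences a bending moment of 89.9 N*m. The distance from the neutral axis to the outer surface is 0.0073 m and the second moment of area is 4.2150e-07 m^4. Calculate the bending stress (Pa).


sigma = M * c / I
sigma = 89.9 * 0.0073 / 4.2150e-07
M * c = 0.6563
sigma = 1.5570e+06


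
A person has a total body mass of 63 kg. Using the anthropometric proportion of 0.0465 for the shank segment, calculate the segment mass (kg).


m_segment = body_mass * fraction
m_segment = 63 * 0.0465
m_segment = 2.9295


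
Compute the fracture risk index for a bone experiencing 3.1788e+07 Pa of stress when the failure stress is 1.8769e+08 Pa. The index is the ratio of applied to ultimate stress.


FRI = applied / ultimate
FRI = 3.1788e+07 / 1.8769e+08
FRI = 0.1694


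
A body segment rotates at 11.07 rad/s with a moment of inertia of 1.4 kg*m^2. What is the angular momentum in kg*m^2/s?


L = I * omega
L = 1.4 * 11.07
L = 15.4980


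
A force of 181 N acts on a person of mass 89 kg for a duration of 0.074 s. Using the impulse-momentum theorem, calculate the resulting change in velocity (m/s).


J = F * dt = 181 * 0.074 = 13.3940 N*s
delta_v = J / m
delta_v = 13.3940 / 89
delta_v = 0.1505


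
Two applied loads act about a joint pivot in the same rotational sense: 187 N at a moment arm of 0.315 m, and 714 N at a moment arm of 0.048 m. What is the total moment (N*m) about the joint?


M = F1 * d1 + F2 * d2
M = 187 * 0.315 + 714 * 0.048
M = 58.9050 + 34.2720
M = 93.1770


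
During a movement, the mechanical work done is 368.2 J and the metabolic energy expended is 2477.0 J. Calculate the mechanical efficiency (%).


eta = (W_mech / E_meta) * 100
eta = (368.2 / 2477.0) * 100
ratio = 0.1486
eta = 14.8648


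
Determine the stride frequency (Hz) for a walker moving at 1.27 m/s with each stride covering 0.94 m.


f = v / stride_length
f = 1.27 / 0.94
f = 1.3511


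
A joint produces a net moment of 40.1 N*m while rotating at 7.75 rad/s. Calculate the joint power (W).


P = M * omega
P = 40.1 * 7.75
P = 310.7750


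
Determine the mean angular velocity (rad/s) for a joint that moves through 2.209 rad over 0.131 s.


omega = delta_theta / delta_t
omega = 2.209 / 0.131
omega = 16.8626


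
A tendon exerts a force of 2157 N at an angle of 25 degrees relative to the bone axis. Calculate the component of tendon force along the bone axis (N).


F_eff = F_tendon * cos(theta)
theta = 25 deg = 0.4363 rad
cos(theta) = 0.9063
F_eff = 2157 * 0.9063
F_eff = 1954.9059


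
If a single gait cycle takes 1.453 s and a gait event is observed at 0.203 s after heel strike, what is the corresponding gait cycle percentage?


pct = (event_time / cycle_time) * 100
pct = (0.203 / 1.453) * 100
ratio = 0.1397
pct = 13.9711


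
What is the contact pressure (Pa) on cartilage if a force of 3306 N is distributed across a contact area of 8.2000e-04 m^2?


P = F / A
P = 3306 / 8.2000e-04
P = 4.0317e+06


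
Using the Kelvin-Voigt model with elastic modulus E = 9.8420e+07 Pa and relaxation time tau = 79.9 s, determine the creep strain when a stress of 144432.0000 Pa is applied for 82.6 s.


epsilon(t) = (sigma/E) * (1 - exp(-t/tau))
sigma/E = 144432.0000 / 9.8420e+07 = 0.0015
exp(-t/tau) = exp(-82.6 / 79.9) = 0.3557
epsilon = 0.0015 * (1 - 0.3557)
epsilon = 9.4558e-04


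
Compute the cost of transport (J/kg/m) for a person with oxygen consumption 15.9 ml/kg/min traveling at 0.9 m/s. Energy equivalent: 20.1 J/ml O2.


Power per kg = VO2 * 20.1 / 60
Power per kg = 15.9 * 20.1 / 60 = 5.3265 W/kg
Cost = power_per_kg / speed
Cost = 5.3265 / 0.9
Cost = 5.9183


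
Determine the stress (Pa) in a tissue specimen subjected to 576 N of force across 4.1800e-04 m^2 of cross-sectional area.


stress = F / A
stress = 576 / 4.1800e-04
stress = 1.3780e+06


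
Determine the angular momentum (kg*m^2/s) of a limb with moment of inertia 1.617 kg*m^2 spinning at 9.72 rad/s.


L = I * omega
L = 1.617 * 9.72
L = 15.7172


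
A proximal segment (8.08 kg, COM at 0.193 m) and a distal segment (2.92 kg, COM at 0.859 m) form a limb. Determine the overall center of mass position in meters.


COM = (m1*x1 + m2*x2) / (m1 + m2)
COM = (8.08*0.193 + 2.92*0.859) / (8.08 + 2.92)
Numerator = 4.0677
Denominator = 11.0000
COM = 0.3698


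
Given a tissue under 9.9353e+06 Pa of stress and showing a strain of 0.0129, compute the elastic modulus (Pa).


E = stress / strain
E = 9.9353e+06 / 0.0129
E = 7.7018e+08


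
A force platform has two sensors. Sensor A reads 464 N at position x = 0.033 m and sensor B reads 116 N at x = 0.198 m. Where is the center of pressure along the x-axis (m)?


COP_x = (F1*x1 + F2*x2) / (F1 + F2)
COP_x = (464*0.033 + 116*0.198) / (464 + 116)
Numerator = 38.2800
Denominator = 580
COP_x = 0.0660


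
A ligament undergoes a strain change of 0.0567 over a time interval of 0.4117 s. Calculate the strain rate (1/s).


strain_rate = delta_strain / delta_t
strain_rate = 0.0567 / 0.4117
strain_rate = 0.1377


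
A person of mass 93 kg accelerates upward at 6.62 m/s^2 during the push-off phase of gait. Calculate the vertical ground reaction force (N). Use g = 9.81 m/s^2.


GRF = m * (g + a)
GRF = 93 * (9.81 + 6.62)
GRF = 93 * 16.4300
GRF = 1527.9900


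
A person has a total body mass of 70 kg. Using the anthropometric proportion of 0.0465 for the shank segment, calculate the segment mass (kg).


m_segment = body_mass * fraction
m_segment = 70 * 0.0465
m_segment = 3.2550


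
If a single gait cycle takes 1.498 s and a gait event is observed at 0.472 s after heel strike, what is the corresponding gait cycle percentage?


pct = (event_time / cycle_time) * 100
pct = (0.472 / 1.498) * 100
ratio = 0.3151
pct = 31.5087


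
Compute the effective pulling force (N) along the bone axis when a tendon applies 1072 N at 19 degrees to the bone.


F_eff = F_tendon * cos(theta)
theta = 19 deg = 0.3316 rad
cos(theta) = 0.9455
F_eff = 1072 * 0.9455
F_eff = 1013.5959


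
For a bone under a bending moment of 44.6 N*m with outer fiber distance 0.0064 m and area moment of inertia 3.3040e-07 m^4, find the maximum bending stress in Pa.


sigma = M * c / I
sigma = 44.6 * 0.0064 / 3.3040e-07
M * c = 0.2854
sigma = 863922.5182


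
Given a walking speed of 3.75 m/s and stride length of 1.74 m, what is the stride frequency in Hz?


f = v / stride_length
f = 3.75 / 1.74
f = 2.1552


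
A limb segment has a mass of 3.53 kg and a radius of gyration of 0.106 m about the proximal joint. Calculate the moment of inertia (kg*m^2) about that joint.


I = m * k^2
I = 3.53 * 0.106^2
k^2 = 0.0112
I = 0.0397


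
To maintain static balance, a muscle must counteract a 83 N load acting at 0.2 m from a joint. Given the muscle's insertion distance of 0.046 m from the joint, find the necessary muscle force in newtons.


F_muscle = W * d_load / d_muscle
F_muscle = 83 * 0.2 / 0.046
Numerator = 16.6000
F_muscle = 360.8696


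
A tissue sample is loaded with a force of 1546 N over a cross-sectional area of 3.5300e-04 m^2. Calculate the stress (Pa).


stress = F / A
stress = 1546 / 3.5300e-04
stress = 4.3796e+06


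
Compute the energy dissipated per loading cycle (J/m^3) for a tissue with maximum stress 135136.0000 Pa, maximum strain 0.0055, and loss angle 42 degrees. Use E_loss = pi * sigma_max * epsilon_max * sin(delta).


E_loss = pi * sigma_max * epsilon_max * sin(delta)
delta = 42 deg = 0.7330 rad
sin(delta) = 0.6691
E_loss = pi * 135136.0000 * 0.0055 * 0.6691
E_loss = 1562.4082


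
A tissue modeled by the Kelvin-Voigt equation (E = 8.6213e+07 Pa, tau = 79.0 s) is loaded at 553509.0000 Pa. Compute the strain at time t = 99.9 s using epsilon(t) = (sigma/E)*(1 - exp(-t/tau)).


epsilon(t) = (sigma/E) * (1 - exp(-t/tau))
sigma/E = 553509.0000 / 8.6213e+07 = 0.0064
exp(-t/tau) = exp(-99.9 / 79.0) = 0.2824
epsilon = 0.0064 * (1 - 0.2824)
epsilon = 0.0046


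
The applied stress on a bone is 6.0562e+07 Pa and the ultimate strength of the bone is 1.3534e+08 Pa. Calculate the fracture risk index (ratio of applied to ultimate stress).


FRI = applied / ultimate
FRI = 6.0562e+07 / 1.3534e+08
FRI = 0.4475


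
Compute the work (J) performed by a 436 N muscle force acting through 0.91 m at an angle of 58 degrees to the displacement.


W = F * d * cos(theta)
theta = 58 deg = 1.0123 rad
cos(theta) = 0.5299
W = 436 * 0.91 * 0.5299
W = 210.2508


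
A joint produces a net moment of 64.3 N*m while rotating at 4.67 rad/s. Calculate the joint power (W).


P = M * omega
P = 64.3 * 4.67
P = 300.2810


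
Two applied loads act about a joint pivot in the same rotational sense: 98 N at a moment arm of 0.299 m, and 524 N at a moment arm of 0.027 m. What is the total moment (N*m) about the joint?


M = F1 * d1 + F2 * d2
M = 98 * 0.299 + 524 * 0.027
M = 29.3020 + 14.1480
M = 43.4500


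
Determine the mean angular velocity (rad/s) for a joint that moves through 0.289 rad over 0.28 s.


omega = delta_theta / delta_t
omega = 0.289 / 0.28
omega = 1.0321


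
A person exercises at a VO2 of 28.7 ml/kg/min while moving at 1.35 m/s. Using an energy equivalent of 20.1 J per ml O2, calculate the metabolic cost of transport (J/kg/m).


Power per kg = VO2 * 20.1 / 60
Power per kg = 28.7 * 20.1 / 60 = 9.6145 W/kg
Cost = power_per_kg / speed
Cost = 9.6145 / 1.35
Cost = 7.1219


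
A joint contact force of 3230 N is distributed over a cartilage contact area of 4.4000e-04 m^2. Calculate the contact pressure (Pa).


P = F / A
P = 3230 / 4.4000e-04
P = 7.3409e+06


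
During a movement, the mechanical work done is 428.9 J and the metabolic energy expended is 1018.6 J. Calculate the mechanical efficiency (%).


eta = (W_mech / E_meta) * 100
eta = (428.9 / 1018.6) * 100
ratio = 0.4211
eta = 42.1068


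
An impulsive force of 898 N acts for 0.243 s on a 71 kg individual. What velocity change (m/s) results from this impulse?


J = F * dt = 898 * 0.243 = 218.2140 N*s
delta_v = J / m
delta_v = 218.2140 / 71
delta_v = 3.0734


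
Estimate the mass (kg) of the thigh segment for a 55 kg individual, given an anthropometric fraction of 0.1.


m_segment = body_mass * fraction
m_segment = 55 * 0.1
m_segment = 5.5000


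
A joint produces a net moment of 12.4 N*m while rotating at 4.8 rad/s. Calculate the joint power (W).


P = M * omega
P = 12.4 * 4.8
P = 59.5200


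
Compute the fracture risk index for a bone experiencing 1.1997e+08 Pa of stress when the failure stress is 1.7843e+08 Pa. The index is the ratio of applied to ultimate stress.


FRI = applied / ultimate
FRI = 1.1997e+08 / 1.7843e+08
FRI = 0.6724


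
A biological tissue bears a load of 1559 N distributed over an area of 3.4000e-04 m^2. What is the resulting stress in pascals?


stress = F / A
stress = 1559 / 3.4000e-04
stress = 4.5853e+06


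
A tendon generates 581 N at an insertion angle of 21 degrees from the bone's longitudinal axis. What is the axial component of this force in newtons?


F_eff = F_tendon * cos(theta)
theta = 21 deg = 0.3665 rad
cos(theta) = 0.9336
F_eff = 581 * 0.9336
F_eff = 542.4102


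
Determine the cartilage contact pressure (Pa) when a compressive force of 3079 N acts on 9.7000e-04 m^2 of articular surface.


P = F / A
P = 3079 / 9.7000e-04
P = 3.1742e+06


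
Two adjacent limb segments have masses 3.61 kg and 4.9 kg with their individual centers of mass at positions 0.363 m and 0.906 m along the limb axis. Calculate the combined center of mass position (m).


COM = (m1*x1 + m2*x2) / (m1 + m2)
COM = (3.61*0.363 + 4.9*0.906) / (3.61 + 4.9)
Numerator = 5.7498
Denominator = 8.5100
COM = 0.6757


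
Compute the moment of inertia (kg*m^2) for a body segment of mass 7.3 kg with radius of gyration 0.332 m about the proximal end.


I = m * k^2
I = 7.3 * 0.332^2
k^2 = 0.1102
I = 0.8046


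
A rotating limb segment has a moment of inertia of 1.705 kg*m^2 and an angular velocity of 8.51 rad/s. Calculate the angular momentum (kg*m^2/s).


L = I * omega
L = 1.705 * 8.51
L = 14.5096


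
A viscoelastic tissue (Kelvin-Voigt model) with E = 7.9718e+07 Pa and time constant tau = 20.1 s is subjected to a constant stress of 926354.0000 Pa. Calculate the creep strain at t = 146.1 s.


epsilon(t) = (sigma/E) * (1 - exp(-t/tau))
sigma/E = 926354.0000 / 7.9718e+07 = 0.0116
exp(-t/tau) = exp(-146.1 / 20.1) = 6.9705e-04
epsilon = 0.0116 * (1 - 6.9705e-04)
epsilon = 0.0116


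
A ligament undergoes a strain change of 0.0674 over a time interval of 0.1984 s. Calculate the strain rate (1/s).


strain_rate = delta_strain / delta_t
strain_rate = 0.0674 / 0.1984
strain_rate = 0.3397


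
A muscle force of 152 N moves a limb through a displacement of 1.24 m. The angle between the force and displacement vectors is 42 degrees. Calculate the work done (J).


W = F * d * cos(theta)
theta = 42 deg = 0.7330 rad
cos(theta) = 0.7431
W = 152 * 1.24 * 0.7431
W = 140.0679


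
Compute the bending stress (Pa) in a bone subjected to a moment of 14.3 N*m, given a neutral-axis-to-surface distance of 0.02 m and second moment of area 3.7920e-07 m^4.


sigma = M * c / I
sigma = 14.3 * 0.02 / 3.7920e-07
M * c = 0.2860
sigma = 754219.4093


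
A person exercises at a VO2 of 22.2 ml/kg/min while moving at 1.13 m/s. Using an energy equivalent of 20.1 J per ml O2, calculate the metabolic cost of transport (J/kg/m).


Power per kg = VO2 * 20.1 / 60
Power per kg = 22.2 * 20.1 / 60 = 7.4370 W/kg
Cost = power_per_kg / speed
Cost = 7.4370 / 1.13
Cost = 6.5814


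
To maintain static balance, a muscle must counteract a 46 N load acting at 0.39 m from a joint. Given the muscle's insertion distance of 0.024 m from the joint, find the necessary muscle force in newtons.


F_muscle = W * d_load / d_muscle
F_muscle = 46 * 0.39 / 0.024
Numerator = 17.9400
F_muscle = 747.5000


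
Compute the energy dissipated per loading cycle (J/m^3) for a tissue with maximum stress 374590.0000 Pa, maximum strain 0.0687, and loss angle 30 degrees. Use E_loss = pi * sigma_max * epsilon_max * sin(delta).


E_loss = pi * sigma_max * epsilon_max * sin(delta)
delta = 30 deg = 0.5236 rad
sin(delta) = 0.5000
E_loss = pi * 374590.0000 * 0.0687 * 0.5000
E_loss = 40423.3957


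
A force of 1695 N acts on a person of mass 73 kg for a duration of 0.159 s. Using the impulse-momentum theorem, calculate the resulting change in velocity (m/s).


J = F * dt = 1695 * 0.159 = 269.5050 N*s
delta_v = J / m
delta_v = 269.5050 / 73
delta_v = 3.6918


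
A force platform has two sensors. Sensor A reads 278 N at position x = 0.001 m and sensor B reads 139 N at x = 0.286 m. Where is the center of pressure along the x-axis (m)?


COP_x = (F1*x1 + F2*x2) / (F1 + F2)
COP_x = (278*0.001 + 139*0.286) / (278 + 139)
Numerator = 40.0320
Denominator = 417
COP_x = 0.0960


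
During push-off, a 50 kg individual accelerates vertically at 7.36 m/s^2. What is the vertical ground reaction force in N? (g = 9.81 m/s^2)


GRF = m * (g + a)
GRF = 50 * (9.81 + 7.36)
GRF = 50 * 17.1700
GRF = 858.5000


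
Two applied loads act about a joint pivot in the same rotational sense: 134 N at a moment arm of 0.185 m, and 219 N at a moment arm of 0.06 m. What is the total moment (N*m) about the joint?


M = F1 * d1 + F2 * d2
M = 134 * 0.185 + 219 * 0.06
M = 24.7900 + 13.1400
M = 37.9300


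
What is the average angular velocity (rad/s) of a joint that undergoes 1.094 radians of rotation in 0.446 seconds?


omega = delta_theta / delta_t
omega = 1.094 / 0.446
omega = 2.4529


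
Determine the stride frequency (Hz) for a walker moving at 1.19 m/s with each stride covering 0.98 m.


f = v / stride_length
f = 1.19 / 0.98
f = 1.2143


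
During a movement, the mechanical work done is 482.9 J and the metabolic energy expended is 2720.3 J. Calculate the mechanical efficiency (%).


eta = (W_mech / E_meta) * 100
eta = (482.9 / 2720.3) * 100
ratio = 0.1775
eta = 17.7517


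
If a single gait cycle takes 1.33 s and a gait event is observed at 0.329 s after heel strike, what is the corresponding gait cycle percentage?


pct = (event_time / cycle_time) * 100
pct = (0.329 / 1.33) * 100
ratio = 0.2474
pct = 24.7368


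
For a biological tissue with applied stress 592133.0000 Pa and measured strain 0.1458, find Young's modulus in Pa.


E = stress / strain
E = 592133.0000 / 0.1458
E = 4.0613e+06


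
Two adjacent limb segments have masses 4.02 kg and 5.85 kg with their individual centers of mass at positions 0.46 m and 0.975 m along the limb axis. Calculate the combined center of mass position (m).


COM = (m1*x1 + m2*x2) / (m1 + m2)
COM = (4.02*0.46 + 5.85*0.975) / (4.02 + 5.85)
Numerator = 7.5529
Denominator = 9.8700
COM = 0.7652


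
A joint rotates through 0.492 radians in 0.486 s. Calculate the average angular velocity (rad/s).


omega = delta_theta / delta_t
omega = 0.492 / 0.486
omega = 1.0123


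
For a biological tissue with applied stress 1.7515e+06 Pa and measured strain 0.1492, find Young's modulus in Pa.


E = stress / strain
E = 1.7515e+06 / 0.1492
E = 1.1739e+07


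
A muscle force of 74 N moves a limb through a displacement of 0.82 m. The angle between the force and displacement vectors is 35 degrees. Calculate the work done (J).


W = F * d * cos(theta)
theta = 35 deg = 0.6109 rad
cos(theta) = 0.8192
W = 74 * 0.82 * 0.8192
W = 49.7061


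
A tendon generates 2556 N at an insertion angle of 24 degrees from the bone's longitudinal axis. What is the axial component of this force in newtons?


F_eff = F_tendon * cos(theta)
theta = 24 deg = 0.4189 rad
cos(theta) = 0.9135
F_eff = 2556 * 0.9135
F_eff = 2335.0222


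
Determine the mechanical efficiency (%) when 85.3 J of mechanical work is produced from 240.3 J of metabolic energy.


eta = (W_mech / E_meta) * 100
eta = (85.3 / 240.3) * 100
ratio = 0.3550
eta = 35.4973


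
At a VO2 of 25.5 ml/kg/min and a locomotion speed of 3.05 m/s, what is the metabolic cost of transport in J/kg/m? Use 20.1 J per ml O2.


Power per kg = VO2 * 20.1 / 60
Power per kg = 25.5 * 20.1 / 60 = 8.5425 W/kg
Cost = power_per_kg / speed
Cost = 8.5425 / 3.05
Cost = 2.8008


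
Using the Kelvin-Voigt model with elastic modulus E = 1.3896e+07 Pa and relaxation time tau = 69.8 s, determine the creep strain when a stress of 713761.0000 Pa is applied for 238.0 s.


epsilon(t) = (sigma/E) * (1 - exp(-t/tau))
sigma/E = 713761.0000 / 1.3896e+07 = 0.0514
exp(-t/tau) = exp(-238.0 / 69.8) = 0.0330
epsilon = 0.0514 * (1 - 0.0330)
epsilon = 0.0497


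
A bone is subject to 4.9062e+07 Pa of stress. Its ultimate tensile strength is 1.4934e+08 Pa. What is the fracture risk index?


FRI = applied / ultimate
FRI = 4.9062e+07 / 1.4934e+08
FRI = 0.3285


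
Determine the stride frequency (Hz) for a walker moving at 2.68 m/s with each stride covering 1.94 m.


f = v / stride_length
f = 2.68 / 1.94
f = 1.3814


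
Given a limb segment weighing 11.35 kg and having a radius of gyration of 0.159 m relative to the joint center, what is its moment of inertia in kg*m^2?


I = m * k^2
I = 11.35 * 0.159^2
k^2 = 0.0253
I = 0.2869


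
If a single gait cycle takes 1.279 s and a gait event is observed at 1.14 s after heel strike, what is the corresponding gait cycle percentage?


pct = (event_time / cycle_time) * 100
pct = (1.14 / 1.279) * 100
ratio = 0.8913
pct = 89.1321


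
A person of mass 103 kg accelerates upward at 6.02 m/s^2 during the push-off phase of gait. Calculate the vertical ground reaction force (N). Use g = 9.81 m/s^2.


GRF = m * (g + a)
GRF = 103 * (9.81 + 6.02)
GRF = 103 * 15.8300
GRF = 1630.4900


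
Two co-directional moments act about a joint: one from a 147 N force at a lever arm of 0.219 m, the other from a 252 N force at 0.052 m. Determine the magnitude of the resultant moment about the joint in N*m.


M = F1 * d1 + F2 * d2
M = 147 * 0.219 + 252 * 0.052
M = 32.1930 + 13.1040
M = 45.2970


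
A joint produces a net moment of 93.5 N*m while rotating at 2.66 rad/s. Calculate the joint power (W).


P = M * omega
P = 93.5 * 2.66
P = 248.7100


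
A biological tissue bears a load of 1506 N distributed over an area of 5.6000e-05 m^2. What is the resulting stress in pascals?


stress = F / A
stress = 1506 / 5.6000e-05
stress = 2.6893e+07


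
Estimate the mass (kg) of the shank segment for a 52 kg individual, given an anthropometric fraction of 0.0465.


m_segment = body_mass * fraction
m_segment = 52 * 0.0465
m_segment = 2.4180


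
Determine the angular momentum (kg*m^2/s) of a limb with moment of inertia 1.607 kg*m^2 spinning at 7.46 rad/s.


L = I * omega
L = 1.607 * 7.46
L = 11.9882


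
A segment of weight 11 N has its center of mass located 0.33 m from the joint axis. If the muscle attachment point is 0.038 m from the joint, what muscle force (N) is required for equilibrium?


F_muscle = W * d_load / d_muscle
F_muscle = 11 * 0.33 / 0.038
Numerator = 3.6300
F_muscle = 95.5263


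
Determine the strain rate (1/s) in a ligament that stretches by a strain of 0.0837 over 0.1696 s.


strain_rate = delta_strain / delta_t
strain_rate = 0.0837 / 0.1696
strain_rate = 0.4935


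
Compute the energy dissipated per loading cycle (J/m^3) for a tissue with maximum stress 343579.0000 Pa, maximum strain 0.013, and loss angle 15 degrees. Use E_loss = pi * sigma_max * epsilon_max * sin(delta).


E_loss = pi * sigma_max * epsilon_max * sin(delta)
delta = 15 deg = 0.2618 rad
sin(delta) = 0.2588
E_loss = pi * 343579.0000 * 0.013 * 0.2588
E_loss = 3631.7510


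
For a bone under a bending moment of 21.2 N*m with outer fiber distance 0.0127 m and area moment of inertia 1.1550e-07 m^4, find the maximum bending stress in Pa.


sigma = M * c / I
sigma = 21.2 * 0.0127 / 1.1550e-07
M * c = 0.2692
sigma = 2.3311e+06


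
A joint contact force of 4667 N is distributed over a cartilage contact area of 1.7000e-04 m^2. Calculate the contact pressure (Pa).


P = F / A
P = 4667 / 1.7000e-04
P = 2.7453e+07


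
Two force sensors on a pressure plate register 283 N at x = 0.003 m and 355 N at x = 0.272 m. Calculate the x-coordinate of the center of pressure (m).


COP_x = (F1*x1 + F2*x2) / (F1 + F2)
COP_x = (283*0.003 + 355*0.272) / (283 + 355)
Numerator = 97.4090
Denominator = 638
COP_x = 0.1527


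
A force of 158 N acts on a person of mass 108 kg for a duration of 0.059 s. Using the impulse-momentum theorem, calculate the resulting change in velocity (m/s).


J = F * dt = 158 * 0.059 = 9.3220 N*s
delta_v = J / m
delta_v = 9.3220 / 108
delta_v = 0.0863


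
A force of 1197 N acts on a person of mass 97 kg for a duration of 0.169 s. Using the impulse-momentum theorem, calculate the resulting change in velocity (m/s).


J = F * dt = 1197 * 0.169 = 202.2930 N*s
delta_v = J / m
delta_v = 202.2930 / 97
delta_v = 2.0855


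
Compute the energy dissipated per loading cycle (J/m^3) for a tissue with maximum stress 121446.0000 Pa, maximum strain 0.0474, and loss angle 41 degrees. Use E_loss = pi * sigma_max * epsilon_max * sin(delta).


E_loss = pi * sigma_max * epsilon_max * sin(delta)
delta = 41 deg = 0.7156 rad
sin(delta) = 0.6561
E_loss = pi * 121446.0000 * 0.0474 * 0.6561
E_loss = 11864.6340


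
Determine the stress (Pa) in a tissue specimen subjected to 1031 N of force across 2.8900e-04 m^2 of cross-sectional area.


stress = F / A
stress = 1031 / 2.8900e-04
stress = 3.5675e+06


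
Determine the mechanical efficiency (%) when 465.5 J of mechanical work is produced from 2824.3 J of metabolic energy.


eta = (W_mech / E_meta) * 100
eta = (465.5 / 2824.3) * 100
ratio = 0.1648
eta = 16.4820


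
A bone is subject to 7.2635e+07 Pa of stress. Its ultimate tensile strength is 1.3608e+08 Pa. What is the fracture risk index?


FRI = applied / ultimate
FRI = 7.2635e+07 / 1.3608e+08
FRI = 0.5338


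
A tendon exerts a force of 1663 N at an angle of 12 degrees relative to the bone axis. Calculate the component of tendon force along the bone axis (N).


F_eff = F_tendon * cos(theta)
theta = 12 deg = 0.2094 rad
cos(theta) = 0.9781
F_eff = 1663 * 0.9781
F_eff = 1626.6595


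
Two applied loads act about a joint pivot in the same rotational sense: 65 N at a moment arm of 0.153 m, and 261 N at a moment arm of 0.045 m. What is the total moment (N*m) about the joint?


M = F1 * d1 + F2 * d2
M = 65 * 0.153 + 261 * 0.045
M = 9.9450 + 11.7450
M = 21.6900


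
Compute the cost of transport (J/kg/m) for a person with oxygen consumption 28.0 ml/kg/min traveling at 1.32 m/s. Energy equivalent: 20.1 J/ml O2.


Power per kg = VO2 * 20.1 / 60
Power per kg = 28.0 * 20.1 / 60 = 9.3800 W/kg
Cost = power_per_kg / speed
Cost = 9.3800 / 1.32
Cost = 7.1061


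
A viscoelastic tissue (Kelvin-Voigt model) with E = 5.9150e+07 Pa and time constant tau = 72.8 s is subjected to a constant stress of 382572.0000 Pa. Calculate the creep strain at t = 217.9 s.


epsilon(t) = (sigma/E) * (1 - exp(-t/tau))
sigma/E = 382572.0000 / 5.9150e+07 = 0.0065
exp(-t/tau) = exp(-217.9 / 72.8) = 0.0501
epsilon = 0.0065 * (1 - 0.0501)
epsilon = 0.0061


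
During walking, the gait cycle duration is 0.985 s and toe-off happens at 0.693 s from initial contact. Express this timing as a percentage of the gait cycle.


pct = (event_time / cycle_time) * 100
pct = (0.693 / 0.985) * 100
ratio = 0.7036
pct = 70.3553


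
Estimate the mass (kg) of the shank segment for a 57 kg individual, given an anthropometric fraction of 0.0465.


m_segment = body_mass * fraction
m_segment = 57 * 0.0465
m_segment = 2.6505


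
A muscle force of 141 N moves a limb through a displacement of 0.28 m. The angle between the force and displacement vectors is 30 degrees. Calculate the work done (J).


W = F * d * cos(theta)
theta = 30 deg = 0.5236 rad
cos(theta) = 0.8660
W = 141 * 0.28 * 0.8660
W = 34.1907


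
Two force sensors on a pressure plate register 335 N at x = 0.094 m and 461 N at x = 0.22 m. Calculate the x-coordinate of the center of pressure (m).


COP_x = (F1*x1 + F2*x2) / (F1 + F2)
COP_x = (335*0.094 + 461*0.22) / (335 + 461)
Numerator = 132.9100
Denominator = 796
COP_x = 0.1670


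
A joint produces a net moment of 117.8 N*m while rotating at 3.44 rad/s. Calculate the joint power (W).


P = M * omega
P = 117.8 * 3.44
P = 405.2320


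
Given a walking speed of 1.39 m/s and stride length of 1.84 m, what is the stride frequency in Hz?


f = v / stride_length
f = 1.39 / 1.84
f = 0.7554


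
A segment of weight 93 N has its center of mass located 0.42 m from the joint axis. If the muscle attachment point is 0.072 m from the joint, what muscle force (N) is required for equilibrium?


F_muscle = W * d_load / d_muscle
F_muscle = 93 * 0.42 / 0.072
Numerator = 39.0600
F_muscle = 542.5000


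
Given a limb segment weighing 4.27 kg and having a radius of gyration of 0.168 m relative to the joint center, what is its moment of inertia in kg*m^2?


I = m * k^2
I = 4.27 * 0.168^2
k^2 = 0.0282
I = 0.1205


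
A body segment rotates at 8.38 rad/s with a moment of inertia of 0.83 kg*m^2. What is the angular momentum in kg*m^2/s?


L = I * omega
L = 0.83 * 8.38
L = 6.9554


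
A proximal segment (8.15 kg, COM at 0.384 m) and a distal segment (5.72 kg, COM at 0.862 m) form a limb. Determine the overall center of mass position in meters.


COM = (m1*x1 + m2*x2) / (m1 + m2)
COM = (8.15*0.384 + 5.72*0.862) / (8.15 + 5.72)
Numerator = 8.0602
Denominator = 13.8700
COM = 0.5811


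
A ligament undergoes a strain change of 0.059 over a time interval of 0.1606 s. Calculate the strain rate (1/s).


strain_rate = delta_strain / delta_t
strain_rate = 0.059 / 0.1606
strain_rate = 0.3674


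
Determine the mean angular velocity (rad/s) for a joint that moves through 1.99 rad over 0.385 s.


omega = delta_theta / delta_t
omega = 1.99 / 0.385
omega = 5.1688


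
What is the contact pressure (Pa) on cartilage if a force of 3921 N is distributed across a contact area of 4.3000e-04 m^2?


P = F / A
P = 3921 / 4.3000e-04
P = 9.1186e+06


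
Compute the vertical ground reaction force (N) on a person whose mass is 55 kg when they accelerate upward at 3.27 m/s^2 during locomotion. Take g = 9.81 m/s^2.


GRF = m * (g + a)
GRF = 55 * (9.81 + 3.27)
GRF = 55 * 13.0800
GRF = 719.4000


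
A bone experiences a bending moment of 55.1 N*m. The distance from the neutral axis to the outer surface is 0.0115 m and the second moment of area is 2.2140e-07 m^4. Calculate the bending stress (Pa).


sigma = M * c / I
sigma = 55.1 * 0.0115 / 2.2140e-07
M * c = 0.6337
sigma = 2.8620e+06


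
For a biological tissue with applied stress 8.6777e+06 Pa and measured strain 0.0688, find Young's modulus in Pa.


E = stress / strain
E = 8.6777e+06 / 0.0688
E = 1.2613e+08


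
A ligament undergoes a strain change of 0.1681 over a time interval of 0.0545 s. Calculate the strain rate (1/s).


strain_rate = delta_strain / delta_t
strain_rate = 0.1681 / 0.0545
strain_rate = 3.0844


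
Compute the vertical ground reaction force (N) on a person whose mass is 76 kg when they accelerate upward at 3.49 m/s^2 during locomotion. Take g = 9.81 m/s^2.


GRF = m * (g + a)
GRF = 76 * (9.81 + 3.49)
GRF = 76 * 13.3000
GRF = 1010.8000


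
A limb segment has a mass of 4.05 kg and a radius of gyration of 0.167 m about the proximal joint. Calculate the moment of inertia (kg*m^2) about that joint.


I = m * k^2
I = 4.05 * 0.167^2
k^2 = 0.0279
I = 0.1130


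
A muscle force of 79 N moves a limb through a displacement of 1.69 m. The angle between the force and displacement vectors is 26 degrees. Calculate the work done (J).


W = F * d * cos(theta)
theta = 26 deg = 0.4538 rad
cos(theta) = 0.8988
W = 79 * 1.69 * 0.8988
W = 119.9980


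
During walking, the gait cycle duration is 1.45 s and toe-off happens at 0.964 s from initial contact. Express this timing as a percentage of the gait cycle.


pct = (event_time / cycle_time) * 100
pct = (0.964 / 1.45) * 100
ratio = 0.6648
pct = 66.4828


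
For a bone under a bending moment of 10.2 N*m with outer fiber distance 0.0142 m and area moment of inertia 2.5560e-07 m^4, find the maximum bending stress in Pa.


sigma = M * c / I
sigma = 10.2 * 0.0142 / 2.5560e-07
M * c = 0.1448
sigma = 566666.6667


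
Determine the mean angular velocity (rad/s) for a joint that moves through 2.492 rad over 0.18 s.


omega = delta_theta / delta_t
omega = 2.492 / 0.18
omega = 13.8444


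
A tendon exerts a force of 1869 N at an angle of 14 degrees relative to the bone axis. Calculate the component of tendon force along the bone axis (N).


F_eff = F_tendon * cos(theta)
theta = 14 deg = 0.2443 rad
cos(theta) = 0.9703
F_eff = 1869 * 0.9703
F_eff = 1813.4827


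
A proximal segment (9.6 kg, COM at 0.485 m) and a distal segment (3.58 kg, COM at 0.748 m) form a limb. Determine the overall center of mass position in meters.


COM = (m1*x1 + m2*x2) / (m1 + m2)
COM = (9.6*0.485 + 3.58*0.748) / (9.6 + 3.58)
Numerator = 7.3338
Denominator = 13.1800
COM = 0.5564


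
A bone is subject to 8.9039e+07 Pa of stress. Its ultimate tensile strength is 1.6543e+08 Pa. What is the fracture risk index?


FRI = applied / ultimate
FRI = 8.9039e+07 / 1.6543e+08
FRI = 0.5382


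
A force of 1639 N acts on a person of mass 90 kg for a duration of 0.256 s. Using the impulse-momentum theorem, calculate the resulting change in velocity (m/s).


J = F * dt = 1639 * 0.256 = 419.5840 N*s
delta_v = J / m
delta_v = 419.5840 / 90
delta_v = 4.6620


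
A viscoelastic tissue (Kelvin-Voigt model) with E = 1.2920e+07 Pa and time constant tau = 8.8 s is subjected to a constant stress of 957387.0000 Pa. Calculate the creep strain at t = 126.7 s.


epsilon(t) = (sigma/E) * (1 - exp(-t/tau))
sigma/E = 957387.0000 / 1.2920e+07 = 0.0741
exp(-t/tau) = exp(-126.7 / 8.8) = 5.5866e-07
epsilon = 0.0741 * (1 - 5.5866e-07)
epsilon = 0.0741


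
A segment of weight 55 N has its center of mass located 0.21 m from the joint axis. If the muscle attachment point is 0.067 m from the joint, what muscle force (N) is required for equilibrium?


F_muscle = W * d_load / d_muscle
F_muscle = 55 * 0.21 / 0.067
Numerator = 11.5500
F_muscle = 172.3881


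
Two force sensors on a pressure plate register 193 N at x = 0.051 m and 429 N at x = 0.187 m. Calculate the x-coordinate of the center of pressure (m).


COP_x = (F1*x1 + F2*x2) / (F1 + F2)
COP_x = (193*0.051 + 429*0.187) / (193 + 429)
Numerator = 90.0660
Denominator = 622
COP_x = 0.1448


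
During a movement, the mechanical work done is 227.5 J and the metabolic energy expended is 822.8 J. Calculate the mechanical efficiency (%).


eta = (W_mech / E_meta) * 100
eta = (227.5 / 822.8) * 100
ratio = 0.2765
eta = 27.6495


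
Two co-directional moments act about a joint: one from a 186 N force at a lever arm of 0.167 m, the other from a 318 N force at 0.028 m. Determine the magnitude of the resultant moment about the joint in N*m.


M = F1 * d1 + F2 * d2
M = 186 * 0.167 + 318 * 0.028
M = 31.0620 + 8.9040
M = 39.9660


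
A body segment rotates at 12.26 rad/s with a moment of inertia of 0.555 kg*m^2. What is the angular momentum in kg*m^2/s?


L = I * omega
L = 0.555 * 12.26
L = 6.8043


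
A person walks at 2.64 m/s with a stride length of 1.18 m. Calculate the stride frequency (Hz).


f = v / stride_length
f = 2.64 / 1.18
f = 2.2373


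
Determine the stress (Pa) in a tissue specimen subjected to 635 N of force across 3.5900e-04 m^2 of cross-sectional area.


stress = F / A
stress = 635 / 3.5900e-04
stress = 1.7688e+06


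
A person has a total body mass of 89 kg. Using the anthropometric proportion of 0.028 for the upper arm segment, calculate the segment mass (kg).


m_segment = body_mass * fraction
m_segment = 89 * 0.028
m_segment = 2.4920


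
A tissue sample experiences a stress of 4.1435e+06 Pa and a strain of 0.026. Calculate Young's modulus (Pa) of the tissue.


E = stress / strain
E = 4.1435e+06 / 0.026
E = 1.5937e+08


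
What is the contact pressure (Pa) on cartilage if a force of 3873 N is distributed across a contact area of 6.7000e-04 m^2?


P = F / A
P = 3873 / 6.7000e-04
P = 5.7806e+06


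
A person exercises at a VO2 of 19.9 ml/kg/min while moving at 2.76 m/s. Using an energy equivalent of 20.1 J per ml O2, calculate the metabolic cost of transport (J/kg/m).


Power per kg = VO2 * 20.1 / 60
Power per kg = 19.9 * 20.1 / 60 = 6.6665 W/kg
Cost = power_per_kg / speed
Cost = 6.6665 / 2.76
Cost = 2.4154


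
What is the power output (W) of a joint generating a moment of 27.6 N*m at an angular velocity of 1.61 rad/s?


P = M * omega
P = 27.6 * 1.61
P = 44.4360


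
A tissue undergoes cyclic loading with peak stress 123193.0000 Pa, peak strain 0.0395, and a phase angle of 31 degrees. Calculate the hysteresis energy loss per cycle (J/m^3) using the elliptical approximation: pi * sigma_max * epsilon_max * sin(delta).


E_loss = pi * sigma_max * epsilon_max * sin(delta)
delta = 31 deg = 0.5411 rad
sin(delta) = 0.5150
E_loss = pi * 123193.0000 * 0.0395 * 0.5150
E_loss = 7873.5817


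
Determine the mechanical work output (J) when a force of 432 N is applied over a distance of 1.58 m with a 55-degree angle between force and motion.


W = F * d * cos(theta)
theta = 55 deg = 0.9599 rad
cos(theta) = 0.5736
W = 432 * 1.58 * 0.5736
W = 391.5003


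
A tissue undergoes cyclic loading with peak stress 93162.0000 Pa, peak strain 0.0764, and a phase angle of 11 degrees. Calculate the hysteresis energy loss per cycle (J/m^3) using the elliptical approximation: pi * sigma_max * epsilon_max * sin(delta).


E_loss = pi * sigma_max * epsilon_max * sin(delta)
delta = 11 deg = 0.1920 rad
sin(delta) = 0.1908
E_loss = pi * 93162.0000 * 0.0764 * 0.1908
E_loss = 4266.5897


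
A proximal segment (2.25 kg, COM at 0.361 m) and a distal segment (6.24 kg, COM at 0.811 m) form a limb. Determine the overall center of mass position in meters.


COM = (m1*x1 + m2*x2) / (m1 + m2)
COM = (2.25*0.361 + 6.24*0.811) / (2.25 + 6.24)
Numerator = 5.8729
Denominator = 8.4900
COM = 0.6917


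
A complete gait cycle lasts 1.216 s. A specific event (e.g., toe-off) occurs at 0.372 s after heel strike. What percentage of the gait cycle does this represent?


pct = (event_time / cycle_time) * 100
pct = (0.372 / 1.216) * 100
ratio = 0.3059
pct = 30.5921


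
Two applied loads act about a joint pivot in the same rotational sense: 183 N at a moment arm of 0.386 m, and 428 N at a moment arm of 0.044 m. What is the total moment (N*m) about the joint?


M = F1 * d1 + F2 * d2
M = 183 * 0.386 + 428 * 0.044
M = 70.6380 + 18.8320
M = 89.4700


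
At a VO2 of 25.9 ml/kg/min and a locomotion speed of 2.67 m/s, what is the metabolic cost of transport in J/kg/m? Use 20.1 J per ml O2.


Power per kg = VO2 * 20.1 / 60
Power per kg = 25.9 * 20.1 / 60 = 8.6765 W/kg
Cost = power_per_kg / speed
Cost = 8.6765 / 2.67
Cost = 3.2496


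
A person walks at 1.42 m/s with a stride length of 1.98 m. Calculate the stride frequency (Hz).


f = v / stride_length
f = 1.42 / 1.98
f = 0.7172


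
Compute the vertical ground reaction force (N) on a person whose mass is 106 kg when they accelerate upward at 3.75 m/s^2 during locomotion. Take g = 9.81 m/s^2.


GRF = m * (g + a)
GRF = 106 * (9.81 + 3.75)
GRF = 106 * 13.5600
GRF = 1437.3600


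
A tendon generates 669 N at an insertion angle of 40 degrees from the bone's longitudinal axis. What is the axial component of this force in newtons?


F_eff = F_tendon * cos(theta)
theta = 40 deg = 0.6981 rad
cos(theta) = 0.7660
F_eff = 669 * 0.7660
F_eff = 512.4837


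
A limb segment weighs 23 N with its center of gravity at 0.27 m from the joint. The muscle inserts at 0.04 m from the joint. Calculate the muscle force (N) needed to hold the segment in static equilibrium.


F_muscle = W * d_load / d_muscle
F_muscle = 23 * 0.27 / 0.04
Numerator = 6.2100
F_muscle = 155.2500


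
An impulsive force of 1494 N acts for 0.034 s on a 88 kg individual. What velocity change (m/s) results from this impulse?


J = F * dt = 1494 * 0.034 = 50.7960 N*s
delta_v = J / m
delta_v = 50.7960 / 88
delta_v = 0.5772


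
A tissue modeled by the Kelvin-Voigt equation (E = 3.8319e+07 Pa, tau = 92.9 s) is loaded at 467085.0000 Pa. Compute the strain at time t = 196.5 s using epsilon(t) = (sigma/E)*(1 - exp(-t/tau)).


epsilon(t) = (sigma/E) * (1 - exp(-t/tau))
sigma/E = 467085.0000 / 3.8319e+07 = 0.0122
exp(-t/tau) = exp(-196.5 / 92.9) = 0.1206
epsilon = 0.0122 * (1 - 0.1206)
epsilon = 0.0107


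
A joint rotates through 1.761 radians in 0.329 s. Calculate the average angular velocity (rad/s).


omega = delta_theta / delta_t
omega = 1.761 / 0.329
omega = 5.3526


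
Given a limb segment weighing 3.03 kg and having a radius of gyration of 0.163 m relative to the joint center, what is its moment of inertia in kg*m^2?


I = m * k^2
I = 3.03 * 0.163^2
k^2 = 0.0266
I = 0.0805


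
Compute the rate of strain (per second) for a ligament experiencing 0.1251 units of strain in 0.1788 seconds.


strain_rate = delta_strain / delta_t
strain_rate = 0.1251 / 0.1788
strain_rate = 0.6997


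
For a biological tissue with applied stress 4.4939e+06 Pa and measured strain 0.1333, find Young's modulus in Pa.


E = stress / strain
E = 4.4939e+06 / 0.1333
E = 3.3713e+07


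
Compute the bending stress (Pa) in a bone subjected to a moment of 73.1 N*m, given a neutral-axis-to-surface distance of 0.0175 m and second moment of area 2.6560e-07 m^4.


sigma = M * c / I
sigma = 73.1 * 0.0175 / 2.6560e-07
M * c = 1.2792
sigma = 4.8165e+06
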